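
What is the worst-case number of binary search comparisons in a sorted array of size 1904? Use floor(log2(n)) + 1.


Binary search halves the search space each step.
Maximum comparisons = floor(log2(1904)) + 1
log2(1904) = 10.8948
floor(log2(1904)) = 10, so 10 + 1 = 11
Final answer: 11


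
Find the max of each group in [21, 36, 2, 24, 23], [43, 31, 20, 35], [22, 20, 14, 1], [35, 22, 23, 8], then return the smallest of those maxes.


Find max of each group:
  Group 1: [21, 36, 2, 24, 23] -> max = 36
  Group 2: [43, 31, 20, 35] -> max = 43
  Group 3: [22, 20, 14, 1] -> max = 22
  Group 4: [35, 22, 23, 8] -> max = 35
Maxes: [36, 43, 22, 35]
Minimum of maxes = 22
Final answer: 22


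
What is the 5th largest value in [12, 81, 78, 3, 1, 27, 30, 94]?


Sort descending: [94, 81, 78, 30, 27, 12, 3, 1]
The 5th element (1-indexed) is at index 4.
Value = 27
Final answer: 27


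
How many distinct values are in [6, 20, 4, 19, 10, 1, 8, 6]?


List all unique values:
Distinct values: [1, 4, 6, 8, 10, 19, 20]
Count = 7
Final answer: 7


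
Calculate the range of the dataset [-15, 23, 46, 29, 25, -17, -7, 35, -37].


Maximum value: 46
Minimum value: -37
Range = 46 - (-37) = 83
Final answer: 83


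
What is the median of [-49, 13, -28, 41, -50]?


First, sort the list: [-50, -49, -28, 13, 41]
The list has 5 elements (odd count).
The middle index is 2 (0-based), and the element there is -28.
Final answer: -28


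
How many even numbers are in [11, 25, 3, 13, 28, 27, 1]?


Check each element:
  11 is odd
  25 is odd
  3 is odd
  13 is odd
  28 is even
  27 is odd
  1 is odd
Evens: [28]
Count of evens = 1
Final answer: 1


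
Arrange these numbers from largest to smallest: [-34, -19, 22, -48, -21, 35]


Original list: [-34, -19, 22, -48, -21, 35]
Repeatedly take the largest remaining element:
  Remaining [-34, -19, 22, -48, -21, 35] -> largest is 35
  Remaining [-34, -19, 22, -48, -21] -> largest is 22
  Remaining [-34, -19, -48, -21] -> largest is -19
  Remaining [-34, -48, -21] -> largest is -21
  Remaining [-34, -48] -> largest is -34
  Remaining [-48] -> largest is -48
Collecting the picks in order gives the descending list.
Final answer: [35, 22, -19, -21, -34, -48]


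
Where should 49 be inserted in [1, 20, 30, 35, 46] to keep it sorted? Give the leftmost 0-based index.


List is sorted: [1, 20, 30, 35, 46]
We need the leftmost position where 49 can be inserted, i.e. the first index whose element is >= 49 (or the end of the list if none is).
Binary search with low=0, high=5 (0-based indices):
  low=0, high=5, mid=2: a[2]=30 < 49, so low = 3
  low=3, high=5, mid=4: a[4]=46 < 49, so low = 5
Now low = high = 5, so the insertion index is 5.
Final answer: 5


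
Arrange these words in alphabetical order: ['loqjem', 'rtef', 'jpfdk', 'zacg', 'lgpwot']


Compare strings character by character (the first differing letter decides):
  'jpfdk' < 'lgpwot' since 'j' < 'l' at position 1
  'lgpwot' < 'loqjem' since 'g' < 'o' at position 2
  'loqjem' < 'rtef' since 'l' < 'r' at position 1
  'rtef' < 'zacg' since 'r' < 'z' at position 1
Chaining these comparisons gives the alphabetical order.
Final answer: ['jpfdk', 'lgpwot', 'loqjem', 'rtef', 'zacg']


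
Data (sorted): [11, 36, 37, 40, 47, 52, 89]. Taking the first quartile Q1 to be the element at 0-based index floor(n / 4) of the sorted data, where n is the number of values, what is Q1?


The list has n = 7 elements.
Q1 index = floor(7 / 4) = floor(1.75) = 1
Counting from index 0 in the sorted data, the element at index 1 is 36.
Final answer: 36


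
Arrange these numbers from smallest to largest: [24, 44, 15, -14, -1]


Original list: [24, 44, 15, -14, -1]
Repeatedly take the smallest remaining element:
  Remaining [24, 44, 15, -14, -1] -> smallest is -14
  Remaining [24, 44, 15, -1] -> smallest is -1
  Remaining [24, 44, 15] -> smallest is 15
  Remaining [24, 44] -> smallest is 24
  Remaining [44] -> smallest is 44
Collecting the picks in order gives the sorted list.
Final answer: [-14, -1, 15, 24, 44]


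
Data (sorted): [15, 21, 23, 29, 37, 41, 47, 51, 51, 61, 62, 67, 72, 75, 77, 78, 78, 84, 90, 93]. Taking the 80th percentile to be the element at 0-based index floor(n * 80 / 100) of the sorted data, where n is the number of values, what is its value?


The dataset has n = 20 elements.
Index = floor(20 * 80 / 100) = floor(1600 / 100) = floor(16) = 16
Counting from index 0 in the sorted data, the element at index 16 is 78.
Final answer: 78


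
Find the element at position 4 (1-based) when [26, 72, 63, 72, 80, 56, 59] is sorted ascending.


Sort ascending: [26, 56, 59, 63, 72, 72, 80]
The 4th element (1-indexed) is at index 3.
Value = 63
Final answer: 63


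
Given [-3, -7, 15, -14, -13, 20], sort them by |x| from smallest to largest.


Compute absolute values:
  |-3| = 3
  |-7| = 7
  |15| = 15
  |-14| = 14
  |-13| = 13
  |20| = 20
Absolute values in increasing order: 3 < 7 < 13 < 14 < 15 < 20
Listing the original numbers in that order gives the answer.
Final answer: [-3, -7, -13, -14, 15, 20]


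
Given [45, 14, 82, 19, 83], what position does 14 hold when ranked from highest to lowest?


Sort descending: [83, 82, 45, 19, 14]
Find 14 in the sorted list.
14 is at position 5.
Final answer: 5


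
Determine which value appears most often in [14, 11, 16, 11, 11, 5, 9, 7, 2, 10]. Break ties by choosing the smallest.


Count the frequency of each value:
  2 appears 1 time(s)
  5 appears 1 time(s)
  7 appears 1 time(s)
  9 appears 1 time(s)
  10 appears 1 time(s)
  11 appears 3 time(s)
  14 appears 1 time(s)
  16 appears 1 time(s)
Maximum frequency is 3.
Only 11 reaches that frequency, so it is the mode.
Final answer: 11


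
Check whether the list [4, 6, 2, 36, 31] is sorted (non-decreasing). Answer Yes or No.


Check consecutive pairs:
  4 <= 6? True
  6 <= 2? False
  2 <= 36? True
  36 <= 31? False
2 consecutive pair(s) are out of order, so the list is not sorted.
Final answer: No


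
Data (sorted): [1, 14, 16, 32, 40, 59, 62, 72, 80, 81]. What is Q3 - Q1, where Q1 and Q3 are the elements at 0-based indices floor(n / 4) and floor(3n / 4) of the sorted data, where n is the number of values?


The data has n = 10 elements.
Q1 index = floor(10 / 4) = floor(2.5) = 2; Q3 index = floor(3 * 10 / 4) = floor(7.5) = 7
Q1 = element at index 2 = 16
Q3 = element at index 7 = 72
IQR = 72 - 16 = 56
Final answer: 56


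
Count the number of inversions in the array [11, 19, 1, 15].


For each element, count the later elements that are smaller than it:
  11 (index 0): smaller elements after it = [1] -> 1
  19 (index 1): smaller elements after it = [1, 15] -> 2
  1 (index 2): smaller elements after it = [] -> 0
Total inversions = 1 + 2 + 0 = 3
Final answer: 3


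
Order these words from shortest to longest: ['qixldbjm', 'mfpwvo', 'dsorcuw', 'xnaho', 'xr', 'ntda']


Compute lengths:
  'qixldbjm' has length 8
  'mfpwvo' has length 6
  'dsorcuw' has length 7
  'xnaho' has length 5
  'xr' has length 2
  'ntda' has length 4
Lengths in increasing order: 2 < 4 < 5 < 6 < 7 < 8
Listing the words in that order gives the answer.
Final answer: ['xr', 'ntda', 'xnaho', 'mfpwvo', 'dsorcuw', 'qixldbjm']


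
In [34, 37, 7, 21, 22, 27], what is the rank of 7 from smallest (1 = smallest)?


Sort ascending: [7, 21, 22, 27, 34, 37]
Find 7 in the sorted list.
7 is at position 1 (1-indexed).
Final answer: 1


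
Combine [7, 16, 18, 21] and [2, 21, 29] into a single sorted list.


List A: [7, 16, 18, 21]
List B: [2, 21, 29]
Repeatedly compare the front elements and take the smaller:
  7 vs 2 -> take 2
  7 vs 21 -> take 7
  16 vs 21 -> take 16
  18 vs 21 -> take 18
  21 vs 21 -> take 21
  A is exhausted; append the rest of B: [21, 29]
Final answer: [2, 7, 16, 18, 21, 21, 29]


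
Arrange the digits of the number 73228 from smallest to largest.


The number 73228 has digits: 7, 3, 2, 2, 8
Sorted: 2, 2, 3, 7, 8
Joining the sorted digits gives the result.
Final answer: 22378


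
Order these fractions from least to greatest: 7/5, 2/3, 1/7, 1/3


Convert to decimal for comparison:
  7/5 = 1.4
  2/3 = 0.6667
  1/7 = 0.1429
  1/3 = 0.3333
Decimals in increasing order: 0.1429 < 0.3333 < 0.6667 < 1.4
Writing each back as its fraction gives the sorted order.
Final answer: 1/7, 1/3, 2/3, 7/5


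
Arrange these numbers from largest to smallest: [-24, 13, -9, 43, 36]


Original list: [-24, 13, -9, 43, 36]
Repeatedly take the largest remaining element:
  Remaining [-24, 13, -9, 43, 36] -> largest is 43
  Remaining [-24, 13, -9, 36] -> largest is 36
  Remaining [-24, 13, -9] -> largest is 13
  Remaining [-24, -9] -> largest is -9
  Remaining [-24] -> largest is -24
Collecting the picks in order gives the descending list.
Final answer: [43, 36, 13, -9, -24]


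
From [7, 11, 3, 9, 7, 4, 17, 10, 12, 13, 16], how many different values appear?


List all unique values:
Distinct values: [3, 4, 7, 9, 10, 11, 12, 13, 16, 17]
Count = 10
Final answer: 10


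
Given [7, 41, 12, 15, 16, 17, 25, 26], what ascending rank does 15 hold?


Sort ascending: [7, 12, 15, 16, 17, 25, 26, 41]
Find 15 in the sorted list.
15 is at position 3 (1-indexed).
Final answer: 3


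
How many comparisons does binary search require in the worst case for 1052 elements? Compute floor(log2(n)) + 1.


Binary search halves the search space each step.
Maximum comparisons = floor(log2(1052)) + 1
log2(1052) = 10.0389
floor(log2(1052)) = 10, so 10 + 1 = 11
Final answer: 11


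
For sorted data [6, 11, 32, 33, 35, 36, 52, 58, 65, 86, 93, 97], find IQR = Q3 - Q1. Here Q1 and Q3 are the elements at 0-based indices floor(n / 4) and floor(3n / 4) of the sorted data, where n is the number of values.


The data has n = 12 elements.
Q1 index = floor(12 / 4) = floor(3) = 3; Q3 index = floor(3 * 12 / 4) = floor(9) = 9
Q1 = element at index 3 = 33
Q3 = element at index 9 = 86
IQR = 86 - 33 = 53
Final answer: 53


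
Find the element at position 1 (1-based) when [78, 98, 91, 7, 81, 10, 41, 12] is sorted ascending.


Sort ascending: [7, 10, 12, 41, 78, 81, 91, 98]
The 1st element (1-indexed) is at index 0.
Value = 7
Final answer: 7


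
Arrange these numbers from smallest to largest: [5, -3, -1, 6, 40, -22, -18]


Original list: [5, -3, -1, 6, 40, -22, -18]
Repeatedly take the smallest remaining element:
  Remaining [5, -3, -1, 6, 40, -22, -18] -> smallest is -22
  Remaining [5, -3, -1, 6, 40, -18] -> smallest is -18
  Remaining [5, -3, -1, 6, 40] -> smallest is -3
  Remaining [5, -1, 6, 40] -> smallest is -1
  Remaining [5, 6, 40] -> smallest is 5
  Remaining [6, 40] -> smallest is 6
  Remaining [40] -> smallest is 40
Collecting the picks in order gives the sorted list.
Final answer: [-22, -18, -3, -1, 5, 6, 40]


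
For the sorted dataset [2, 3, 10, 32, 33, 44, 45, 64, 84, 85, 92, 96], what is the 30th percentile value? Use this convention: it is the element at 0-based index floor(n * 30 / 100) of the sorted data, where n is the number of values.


The dataset has n = 12 elements.
Index = floor(12 * 30 / 100) = floor(360 / 100) = floor(3.6) = 3
Counting from index 0 in the sorted data, the element at index 3 is 32.
Final answer: 32


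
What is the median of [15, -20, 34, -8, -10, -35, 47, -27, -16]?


First, sort the list: [-35, -27, -20, -16, -10, -8, 15, 34, 47]
The list has 9 elements (odd count).
The middle index is 4 (0-based), and the element there is -10.
Final answer: -10


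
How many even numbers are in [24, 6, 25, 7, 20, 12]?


Check each element:
  24 is even
  6 is even
  25 is odd
  7 is odd
  20 is even
  12 is even
Evens: [24, 6, 20, 12]
Count of evens = 4
Final answer: 4


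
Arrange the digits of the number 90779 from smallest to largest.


The number 90779 has digits: 9, 0, 7, 7, 9
Sorted: 0, 7, 7, 9, 9
Joining the sorted digits gives the result.
Final answer: 07799


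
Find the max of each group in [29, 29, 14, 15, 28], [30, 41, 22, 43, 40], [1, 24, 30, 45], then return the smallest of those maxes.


Find max of each group:
  Group 1: [29, 29, 14, 15, 28] -> max = 29
  Group 2: [30, 41, 22, 43, 40] -> max = 43
  Group 3: [1, 24, 30, 45] -> max = 45
Maxes: [29, 43, 45]
Minimum of maxes = 29
Final answer: 29


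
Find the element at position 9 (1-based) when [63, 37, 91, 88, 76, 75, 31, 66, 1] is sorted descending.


Sort descending: [91, 88, 76, 75, 66, 63, 37, 31, 1]
The 9th element (1-indexed) is at index 8.
Value = 1
Final answer: 1


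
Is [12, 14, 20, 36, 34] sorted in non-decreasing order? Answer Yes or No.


Check consecutive pairs:
  12 <= 14? True
  14 <= 20? True
  20 <= 36? True
  36 <= 34? False
1 consecutive pair(s) are out of order, so the list is not sorted.
Final answer: No


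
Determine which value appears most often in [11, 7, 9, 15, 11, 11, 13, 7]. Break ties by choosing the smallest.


Count the frequency of each value:
  7 appears 2 time(s)
  9 appears 1 time(s)
  11 appears 3 time(s)
  13 appears 1 time(s)
  15 appears 1 time(s)
Maximum frequency is 3.
Only 11 reaches that frequency, so it is the mode.
Final answer: 11


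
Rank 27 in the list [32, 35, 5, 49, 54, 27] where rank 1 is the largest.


Sort descending: [54, 49, 35, 32, 27, 5]
Find 27 in the sorted list.
27 is at position 5.
Final answer: 5


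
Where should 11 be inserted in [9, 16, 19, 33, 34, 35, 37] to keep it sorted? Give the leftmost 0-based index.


List is sorted: [9, 16, 19, 33, 34, 35, 37]
We need the leftmost position where 11 can be inserted, i.e. the first index whose element is >= 11 (or the end of the list if none is).
Binary search with low=0, high=7 (0-based indices):
  low=0, high=7, mid=3: a[3]=33 >= 11, so high = 3
  low=0, high=3, mid=1: a[1]=16 >= 11, so high = 1
  low=0, high=1, mid=0: a[0]=9 < 11, so low = 1
Now low = high = 1, so the insertion index is 1.
Final answer: 1


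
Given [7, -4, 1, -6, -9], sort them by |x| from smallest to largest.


Compute absolute values:
  |7| = 7
  |-4| = 4
  |1| = 1
  |-6| = 6
  |-9| = 9
Absolute values in increasing order: 1 < 4 < 6 < 7 < 9
Listing the original numbers in that order gives the answer.
Final answer: [1, -4, -6, 7, -9]


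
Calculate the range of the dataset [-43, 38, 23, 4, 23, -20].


Maximum value: 38
Minimum value: -43
Range = 38 - (-43) = 81
Final answer: 81


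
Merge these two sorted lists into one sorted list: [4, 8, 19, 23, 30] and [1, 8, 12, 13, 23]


List A: [4, 8, 19, 23, 30]
List B: [1, 8, 12, 13, 23]
Repeatedly compare the front elements and take the smaller:
  4 vs 1 -> take 1
  4 vs 8 -> take 4
  8 vs 8 -> take 8
  19 vs 8 -> take 8
  19 vs 12 -> take 12
  19 vs 13 -> take 13
  19 vs 23 -> take 19
  23 vs 23 -> take 23
  30 vs 23 -> take 23
  B is exhausted; append the rest of A: [30]
Final answer: [1, 4, 8, 8, 12, 13, 19, 23, 23, 30]


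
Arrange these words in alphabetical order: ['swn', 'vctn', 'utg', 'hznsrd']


Compare strings character by character (the first differing letter decides):
  'hznsrd' < 'swn' since 'h' < 's' at position 1
  'swn' < 'utg' since 's' < 'u' at position 1
  'utg' < 'vctn' since 'u' < 'v' at position 1
Chaining these comparisons gives the alphabetical order.
Final answer: ['hznsrd', 'swn', 'utg', 'vctn']


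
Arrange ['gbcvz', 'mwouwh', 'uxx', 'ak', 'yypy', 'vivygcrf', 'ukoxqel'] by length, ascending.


Compute lengths:
  'gbcvz' has length 5
  'mwouwh' has length 6
  'uxx' has length 3
  'ak' has length 2
  'yypy' has length 4
  'vivygcrf' has length 8
  'ukoxqel' has length 7
Lengths in increasing order: 2 < 3 < 4 < 5 < 6 < 7 < 8
Listing the words in that order gives the answer.
Final answer: ['ak', 'uxx', 'yypy', 'gbcvz', 'mwouwh', 'ukoxqel', 'vivygcrf']


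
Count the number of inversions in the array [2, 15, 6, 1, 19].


For each element, count the later elements that are smaller than it:
  2 (index 0): smaller elements after it = [1] -> 1
  15 (index 1): smaller elements after it = [6, 1] -> 2
  6 (index 2): smaller elements after it = [1] -> 1
  1 (index 3): smaller elements after it = [] -> 0
Total inversions = 1 + 2 + 1 + 0 = 4
Final answer: 4


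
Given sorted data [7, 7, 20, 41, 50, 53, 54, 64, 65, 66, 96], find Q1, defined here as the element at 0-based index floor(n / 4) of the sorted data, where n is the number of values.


The list has n = 11 elements.
Q1 index = floor(11 / 4) = floor(2.75) = 2
Counting from index 0 in the sorted data, the element at index 2 is 20.
Final answer: 20


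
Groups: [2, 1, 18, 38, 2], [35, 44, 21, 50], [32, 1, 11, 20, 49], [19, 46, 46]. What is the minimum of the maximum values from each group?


Find max of each group:
  Group 1: [2, 1, 18, 38, 2] -> max = 38
  Group 2: [35, 44, 21, 50] -> max = 50
  Group 3: [32, 1, 11, 20, 49] -> max = 49
  Group 4: [19, 46, 46] -> max = 46
Maxes: [38, 50, 49, 46]
Minimum of maxes = 38
Final answer: 38


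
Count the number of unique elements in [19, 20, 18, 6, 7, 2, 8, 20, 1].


List all unique values:
Distinct values: [1, 2, 6, 7, 8, 18, 19, 20]
Count = 8
Final answer: 8


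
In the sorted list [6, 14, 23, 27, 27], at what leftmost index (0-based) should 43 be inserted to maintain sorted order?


List is sorted: [6, 14, 23, 27, 27]
We need the leftmost position where 43 can be inserted, i.e. the first index whose element is >= 43 (or the end of the list if none is).
Binary search with low=0, high=5 (0-based indices):
  low=0, high=5, mid=2: a[2]=23 < 43, so low = 3
  low=3, high=5, mid=4: a[4]=27 < 43, so low = 5
Now low = high = 5, so the insertion index is 5.
Final answer: 5


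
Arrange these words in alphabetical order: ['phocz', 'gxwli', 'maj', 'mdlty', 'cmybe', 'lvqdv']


Compare strings character by character (the first differing letter decides):
  'cmybe' < 'gxwli' since 'c' < 'g' at position 1
  'gxwli' < 'lvqdv' since 'g' < 'l' at position 1
  'lvqdv' < 'maj' since 'l' < 'm' at position 1
  'maj' < 'mdlty' since 'a' < 'd' at position 2
  'mdlty' < 'phocz' since 'm' < 'p' at position 1
Chaining these comparisons gives the alphabetical order.
Final answer: ['cmybe', 'gxwli', 'lvqdv', 'maj', 'mdlty', 'phocz']


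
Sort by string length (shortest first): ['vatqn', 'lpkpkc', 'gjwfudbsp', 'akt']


Compute lengths:
  'vatqn' has length 5
  'lpkpkc' has length 6
  'gjwfudbsp' has length 9
  'akt' has length 3
Lengths in increasing order: 3 < 5 < 6 < 9
Listing the words in that order gives the answer.
Final answer: ['akt', 'vatqn', 'lpkpkc', 'gjwfudbsp']


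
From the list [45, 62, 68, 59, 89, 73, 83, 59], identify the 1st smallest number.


Sort ascending: [45, 59, 59, 62, 68, 73, 83, 89]
The 1st element (1-indexed) is at index 0.
Value = 45
Final answer: 45


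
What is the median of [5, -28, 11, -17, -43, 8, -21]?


First, sort the list: [-43, -28, -21, -17, 5, 8, 11]
The list has 7 elements (odd count).
The middle index is 3 (0-based), and the element there is -17.
Final answer: -17


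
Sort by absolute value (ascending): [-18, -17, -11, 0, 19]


Compute absolute values:
  |-18| = 18
  |-17| = 17
  |-11| = 11
  |0| = 0
  |19| = 19
Absolute values in increasing order: 0 < 11 < 17 < 18 < 19
Listing the original numbers in that order gives the answer.
Final answer: [0, -11, -17, -18, 19]


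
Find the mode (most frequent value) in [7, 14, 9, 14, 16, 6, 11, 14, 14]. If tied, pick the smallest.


Count the frequency of each value:
  6 appears 1 time(s)
  7 appears 1 time(s)
  9 appears 1 time(s)
  11 appears 1 time(s)
  14 appears 4 time(s)
  16 appears 1 time(s)
Maximum frequency is 4.
Only 14 reaches that frequency, so it is the mode.
Final answer: 14


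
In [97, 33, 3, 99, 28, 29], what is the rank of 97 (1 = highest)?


Sort descending: [99, 97, 33, 29, 28, 3]
Find 97 in the sorted list.
97 is at position 2.
Final answer: 2


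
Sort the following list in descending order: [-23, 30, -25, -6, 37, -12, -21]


Original list: [-23, 30, -25, -6, 37, -12, -21]
Repeatedly take the largest remaining element:
  Remaining [-23, 30, -25, -6, 37, -12, -21] -> largest is 37
  Remaining [-23, 30, -25, -6, -12, -21] -> largest is 30
  Remaining [-23, -25, -6, -12, -21] -> largest is -6
  Remaining [-23, -25, -12, -21] -> largest is -12
  Remaining [-23, -25, -21] -> largest is -21
  Remaining [-23, -25] -> largest is -23
  Remaining [-25] -> largest is -25
Collecting the picks in order gives the descending list.
Final answer: [37, 30, -6, -12, -21, -23, -25]


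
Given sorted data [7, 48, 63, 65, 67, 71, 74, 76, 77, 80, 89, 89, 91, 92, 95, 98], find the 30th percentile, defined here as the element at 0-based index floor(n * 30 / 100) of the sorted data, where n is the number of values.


The dataset has n = 16 elements.
Index = floor(16 * 30 / 100) = floor(480 / 100) = floor(4.8) = 4
Counting from index 0 in the sorted data, the element at index 4 is 67.
Final answer: 67


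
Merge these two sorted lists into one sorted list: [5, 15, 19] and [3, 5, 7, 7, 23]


List A: [5, 15, 19]
List B: [3, 5, 7, 7, 23]
Repeatedly compare the front elements and take the smaller:
  5 vs 3 -> take 3
  5 vs 5 -> take 5
  15 vs 5 -> take 5
  15 vs 7 -> take 7
  15 vs 7 -> take 7
  15 vs 23 -> take 15
  19 vs 23 -> take 19
  A is exhausted; append the rest of B: [23]
Final answer: [3, 5, 5, 7, 7, 15, 19, 23]


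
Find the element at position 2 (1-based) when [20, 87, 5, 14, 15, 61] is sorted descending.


Sort descending: [87, 61, 20, 15, 14, 5]
The 2nd element (1-indexed) is at index 1.
Value = 61
Final answer: 61


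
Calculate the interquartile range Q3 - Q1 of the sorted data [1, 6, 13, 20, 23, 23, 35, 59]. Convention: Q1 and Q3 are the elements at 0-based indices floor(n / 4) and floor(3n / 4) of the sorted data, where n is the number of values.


The data has n = 8 elements.
Q1 index = floor(8 / 4) = floor(2) = 2; Q3 index = floor(3 * 8 / 4) = floor(6) = 6
Q1 = element at index 2 = 13
Q3 = element at index 6 = 35
IQR = 35 - 13 = 22
Final answer: 22


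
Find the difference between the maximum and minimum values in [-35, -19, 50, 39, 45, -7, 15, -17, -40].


Maximum value: 50
Minimum value: -40
Range = 50 - (-40) = 90
Final answer: 90


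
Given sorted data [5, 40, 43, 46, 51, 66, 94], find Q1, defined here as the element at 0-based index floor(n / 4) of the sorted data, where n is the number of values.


The list has n = 7 elements.
Q1 index = floor(7 / 4) = floor(1.75) = 1
Counting from index 0 in the sorted data, the element at index 1 is 40.
Final answer: 40


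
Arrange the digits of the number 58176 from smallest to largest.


The number 58176 has digits: 5, 8, 1, 7, 6
Sorted: 1, 5, 6, 7, 8
Joining the sorted digits gives the result.
Final answer: 15678


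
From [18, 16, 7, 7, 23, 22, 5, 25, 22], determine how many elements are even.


Check each element:
  18 is even
  16 is even
  7 is odd
  7 is odd
  23 is odd
  22 is even
  5 is odd
  25 is odd
  22 is even
Evens: [18, 16, 22, 22]
Count of evens = 4
Final answer: 4


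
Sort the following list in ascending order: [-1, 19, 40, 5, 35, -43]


Original list: [-1, 19, 40, 5, 35, -43]
Repeatedly take the smallest remaining element:
  Remaining [-1, 19, 40, 5, 35, -43] -> smallest is -43
  Remaining [-1, 19, 40, 5, 35] -> smallest is -1
  Remaining [19, 40, 5, 35] -> smallest is 5
  Remaining [19, 40, 35] -> smallest is 19
  Remaining [40, 35] -> smallest is 35
  Remaining [40] -> smallest is 40
Collecting the picks in order gives the sorted list.
Final answer: [-43, -1, 5, 19, 35, 40]


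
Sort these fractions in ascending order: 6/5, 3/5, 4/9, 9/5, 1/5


Convert to decimal for comparison:
  6/5 = 1.2
  3/5 = 0.6
  4/9 = 0.4444
  9/5 = 1.8
  1/5 = 0.2
Decimals in increasing order: 0.2 < 0.4444 < 0.6 < 1.2 < 1.8
Writing each back as its fraction gives the sorted order.
Final answer: 1/5, 4/9, 3/5, 6/5, 9/5


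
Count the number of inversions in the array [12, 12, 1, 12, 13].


For each element, count the later elements that are smaller than it:
  12 (index 0): smaller elements after it = [1] -> 1
  12 (index 1): smaller elements after it = [1] -> 1
  1 (index 2): smaller elements after it = [] -> 0
  12 (index 3): smaller elements after it = [] -> 0
Total inversions = 1 + 1 + 0 + 0 = 2
Final answer: 2


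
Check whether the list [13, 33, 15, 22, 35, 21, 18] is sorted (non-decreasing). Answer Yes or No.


Check consecutive pairs:
  13 <= 33? True
  33 <= 15? False
  15 <= 22? True
  22 <= 35? True
  35 <= 21? False
  21 <= 18? False
3 consecutive pair(s) are out of order, so the list is not sorted.
Final answer: No


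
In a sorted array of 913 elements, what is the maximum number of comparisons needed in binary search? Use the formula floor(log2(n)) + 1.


Binary search halves the search space each step.
Maximum comparisons = floor(log2(913)) + 1
log2(913) = 9.8345
floor(log2(913)) = 9, so 9 + 1 = 10
Final answer: 10


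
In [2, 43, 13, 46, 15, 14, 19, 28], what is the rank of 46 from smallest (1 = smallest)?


Sort ascending: [2, 13, 14, 15, 19, 28, 43, 46]
Find 46 in the sorted list.
46 is at position 8 (1-indexed).
Final answer: 8


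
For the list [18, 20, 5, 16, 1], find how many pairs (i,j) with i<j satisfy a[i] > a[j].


For each element, count the later elements that are smaller than it:
  18 (index 0): smaller elements after it = [5, 16, 1] -> 3
  20 (index 1): smaller elements after it = [5, 16, 1] -> 3
  5 (index 2): smaller elements after it = [1] -> 1
  16 (index 3): smaller elements after it = [1] -> 1
Total inversions = 3 + 3 + 1 + 1 = 8
Final answer: 8


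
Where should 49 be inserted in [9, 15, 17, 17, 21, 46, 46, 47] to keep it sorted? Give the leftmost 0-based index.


List is sorted: [9, 15, 17, 17, 21, 46, 46, 47]
We need the leftmost position where 49 can be inserted, i.e. the first index whose element is >= 49 (or the end of the list if none is).
Binary search with low=0, high=8 (0-based indices):
  low=0, high=8, mid=4: a[4]=21 < 49, so low = 5
  low=5, high=8, mid=6: a[6]=46 < 49, so low = 7
  low=7, high=8, mid=7: a[7]=47 < 49, so low = 8
Now low = high = 8, so the insertion index is 8.
Final answer: 8


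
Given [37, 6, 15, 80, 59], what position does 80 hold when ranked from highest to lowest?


Sort descending: [80, 59, 37, 15, 6]
Find 80 in the sorted list.
80 is at position 1.
Final answer: 1


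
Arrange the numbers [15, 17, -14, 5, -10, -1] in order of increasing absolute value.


Compute absolute values:
  |15| = 15
  |17| = 17
  |-14| = 14
  |5| = 5
  |-10| = 10
  |-1| = 1
Absolute values in increasing order: 1 < 5 < 10 < 14 < 15 < 17
Listing the original numbers in that order gives the answer.
Final answer: [-1, 5, -10, -14, 15, 17]


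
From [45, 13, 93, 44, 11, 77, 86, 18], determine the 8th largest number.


Sort descending: [93, 86, 77, 45, 44, 18, 13, 11]
The 8th element (1-indexed) is at index 7.
Value = 11
Final answer: 11


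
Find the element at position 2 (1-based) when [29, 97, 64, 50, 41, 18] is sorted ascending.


Sort ascending: [18, 29, 41, 50, 64, 97]
The 2nd element (1-indexed) is at index 1.
Value = 29
Final answer: 29


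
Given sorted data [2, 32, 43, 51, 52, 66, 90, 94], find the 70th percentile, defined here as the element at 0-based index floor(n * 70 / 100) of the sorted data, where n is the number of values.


The dataset has n = 8 elements.
Index = floor(8 * 70 / 100) = floor(560 / 100) = floor(5.6) = 5
Counting from index 0 in the sorted data, the element at index 5 is 66.
Final answer: 66


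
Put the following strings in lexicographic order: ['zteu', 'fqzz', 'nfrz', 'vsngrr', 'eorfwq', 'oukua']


Compare strings character by character (the first differing letter decides):
  'eorfwq' < 'fqzz' since 'e' < 'f' at position 1
  'fqzz' < 'nfrz' since 'f' < 'n' at position 1
  'nfrz' < 'oukua' since 'n' < 'o' at position 1
  'oukua' < 'vsngrr' since 'o' < 'v' at position 1
  'vsngrr' < 'zteu' since 'v' < 'z' at position 1
Chaining these comparisons gives the alphabetical order.
Final answer: ['eorfwq', 'fqzz', 'nfrz', 'oukua', 'vsngrr', 'zteu']


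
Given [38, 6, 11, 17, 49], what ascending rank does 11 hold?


Sort ascending: [6, 11, 17, 38, 49]
Find 11 in the sorted list.
11 is at position 2 (1-indexed).
Final answer: 2


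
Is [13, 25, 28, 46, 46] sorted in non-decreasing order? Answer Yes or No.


Check consecutive pairs:
  13 <= 25? True
  25 <= 28? True
  28 <= 46? True
  46 <= 46? True
Every consecutive pair is in order, so the list is non-decreasing.
Final answer: Yes


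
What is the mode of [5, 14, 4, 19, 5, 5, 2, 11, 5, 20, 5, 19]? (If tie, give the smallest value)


Count the frequency of each value:
  2 appears 1 time(s)
  4 appears 1 time(s)
  5 appears 5 time(s)
  11 appears 1 time(s)
  14 appears 1 time(s)
  19 appears 2 time(s)
  20 appears 1 time(s)
Maximum frequency is 5.
Only 5 reaches that frequency, so it is the mode.
Final answer: 5


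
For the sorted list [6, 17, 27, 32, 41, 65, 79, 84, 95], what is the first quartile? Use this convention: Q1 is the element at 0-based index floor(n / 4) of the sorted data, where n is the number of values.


The list has n = 9 elements.
Q1 index = floor(9 / 4) = floor(2.25) = 2
Counting from index 0 in the sorted data, the element at index 2 is 27.
Final answer: 27


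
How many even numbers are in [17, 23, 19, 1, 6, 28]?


Check each element:
  17 is odd
  23 is odd
  19 is odd
  1 is odd
  6 is even
  28 is even
Evens: [6, 28]
Count of evens = 2
Final answer: 2


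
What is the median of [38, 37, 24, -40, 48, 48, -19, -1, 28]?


First, sort the list: [-40, -19, -1, 24, 28, 37, 38, 48, 48]
The list has 9 elements (odd count).
The middle index is 4 (0-based), and the element there is 28.
Final answer: 28


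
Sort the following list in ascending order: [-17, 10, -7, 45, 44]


Original list: [-17, 10, -7, 45, 44]
Repeatedly take the smallest remaining element:
  Remaining [-17, 10, -7, 45, 44] -> smallest is -17
  Remaining [10, -7, 45, 44] -> smallest is -7
  Remaining [10, 45, 44] -> smallest is 10
  Remaining [45, 44] -> smallest is 44
  Remaining [45] -> smallest is 45
Collecting the picks in order gives the sorted list.
Final answer: [-17, -7, 10, 44, 45]


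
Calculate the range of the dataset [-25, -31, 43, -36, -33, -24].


Maximum value: 43
Minimum value: -36
Range = 43 - (-36) = 79
Final answer: 79


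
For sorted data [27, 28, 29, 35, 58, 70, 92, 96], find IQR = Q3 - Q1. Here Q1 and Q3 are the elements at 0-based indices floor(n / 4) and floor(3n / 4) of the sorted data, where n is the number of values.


The data has n = 8 elements.
Q1 index = floor(8 / 4) = floor(2) = 2; Q3 index = floor(3 * 8 / 4) = floor(6) = 6
Q1 = element at index 2 = 29
Q3 = element at index 6 = 92
IQR = 92 - 29 = 63
Final answer: 63


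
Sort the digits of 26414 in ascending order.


The number 26414 has digits: 2, 6, 4, 1, 4
Sorted: 1, 2, 4, 4, 6
Joining the sorted digits gives the result.
Final answer: 12446


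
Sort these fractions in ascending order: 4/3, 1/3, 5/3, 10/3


Convert to decimal for comparison:
  4/3 = 1.3333
  1/3 = 0.3333
  5/3 = 1.6667
  10/3 = 3.3333
Decimals in increasing order: 0.3333 < 1.3333 < 1.6667 < 3.3333
Writing each back as its fraction gives the sorted order.
Final answer: 1/3, 4/3, 5/3, 10/3


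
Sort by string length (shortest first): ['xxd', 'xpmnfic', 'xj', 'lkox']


Compute lengths:
  'xxd' has length 3
  'xpmnfic' has length 7
  'xj' has length 2
  'lkox' has length 4
Lengths in increasing order: 2 < 3 < 4 < 7
Listing the words in that order gives the answer.
Final answer: ['xj', 'xxd', 'lkox', 'xpmnfic']


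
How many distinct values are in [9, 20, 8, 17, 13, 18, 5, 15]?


List all unique values:
Distinct values: [5, 8, 9, 13, 15, 17, 18, 20]
Count = 8
Final answer: 8


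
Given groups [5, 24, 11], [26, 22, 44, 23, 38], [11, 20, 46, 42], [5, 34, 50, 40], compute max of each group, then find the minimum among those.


Find max of each group:
  Group 1: [5, 24, 11] -> max = 24
  Group 2: [26, 22, 44, 23, 38] -> max = 44
  Group 3: [11, 20, 46, 42] -> max = 46
  Group 4: [5, 34, 50, 40] -> max = 50
Maxes: [24, 44, 46, 50]
Minimum of maxes = 24
Final answer: 24


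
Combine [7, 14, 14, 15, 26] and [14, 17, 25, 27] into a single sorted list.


List A: [7, 14, 14, 15, 26]
List B: [14, 17, 25, 27]
Repeatedly compare the front elements and take the smaller:
  7 vs 14 -> take 7
  14 vs 14 -> take 14
  14 vs 14 -> take 14
  15 vs 14 -> take 14
  15 vs 17 -> take 15
  26 vs 17 -> take 17
  26 vs 25 -> take 25
  26 vs 27 -> take 26
  A is exhausted; append the rest of B: [27]
Final answer: [7, 14, 14, 14, 15, 17, 25, 26, 27]


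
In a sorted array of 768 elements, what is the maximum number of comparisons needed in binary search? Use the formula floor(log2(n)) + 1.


Binary search halves the search space each step.
Maximum comparisons = floor(log2(768)) + 1
log2(768) = 9.585
floor(log2(768)) = 9, so 9 + 1 = 10
Final answer: 10


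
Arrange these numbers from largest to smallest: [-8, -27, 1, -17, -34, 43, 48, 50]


Original list: [-8, -27, 1, -17, -34, 43, 48, 50]
Repeatedly take the largest remaining element:
  Remaining [-8, -27, 1, -17, -34, 43, 48, 50] -> largest is 50
  Remaining [-8, -27, 1, -17, -34, 43, 48] -> largest is 48
  Remaining [-8, -27, 1, -17, -34, 43] -> largest is 43
  Remaining [-8, -27, 1, -17, -34] -> largest is 1
  Remaining [-8, -27, -17, -34] -> largest is -8
  Remaining [-27, -17, -34] -> largest is -17
  Remaining [-27, -34] -> largest is -27
  Remaining [-34] -> largest is -34
Collecting the picks in order gives the descending list.
Final answer: [50, 48, 43, 1, -8, -17, -27, -34]


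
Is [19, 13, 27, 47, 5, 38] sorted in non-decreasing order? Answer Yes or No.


Check consecutive pairs:
  19 <= 13? False
  13 <= 27? True
  27 <= 47? True
  47 <= 5? False
  5 <= 38? True
2 consecutive pair(s) are out of order, so the list is not sorted.
Final answer: No


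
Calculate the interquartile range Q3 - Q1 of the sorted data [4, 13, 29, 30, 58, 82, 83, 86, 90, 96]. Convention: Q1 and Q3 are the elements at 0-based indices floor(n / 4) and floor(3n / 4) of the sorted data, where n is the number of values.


The data has n = 10 elements.
Q1 index = floor(10 / 4) = floor(2.5) = 2; Q3 index = floor(3 * 10 / 4) = floor(7.5) = 7
Q1 = element at index 2 = 29
Q3 = element at index 7 = 86
IQR = 86 - 29 = 57
Final answer: 57


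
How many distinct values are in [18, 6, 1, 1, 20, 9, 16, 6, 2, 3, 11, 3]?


List all unique values:
Distinct values: [1, 2, 3, 6, 9, 11, 16, 18, 20]
Count = 9
Final answer: 9


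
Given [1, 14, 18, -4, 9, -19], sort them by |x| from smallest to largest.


Compute absolute values:
  |1| = 1
  |14| = 14
  |18| = 18
  |-4| = 4
  |9| = 9
  |-19| = 19
Absolute values in increasing order: 1 < 4 < 9 < 14 < 18 < 19
Listing the original numbers in that order gives the answer.
Final answer: [1, -4, 9, 14, 18, -19]


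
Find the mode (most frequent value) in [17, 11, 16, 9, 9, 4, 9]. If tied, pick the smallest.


Count the frequency of each value:
  4 appears 1 time(s)
  9 appears 3 time(s)
  11 appears 1 time(s)
  16 appears 1 time(s)
  17 appears 1 time(s)
Maximum frequency is 3.
Only 9 reaches that frequency, so it is the mode.
Final answer: 9


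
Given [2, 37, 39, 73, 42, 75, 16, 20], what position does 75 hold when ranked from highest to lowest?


Sort descending: [75, 73, 42, 39, 37, 20, 16, 2]
Find 75 in the sorted list.
75 is at position 1.
Final answer: 1


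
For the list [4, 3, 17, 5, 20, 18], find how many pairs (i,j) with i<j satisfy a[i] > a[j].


For each element, count the later elements that are smaller than it:
  4 (index 0): smaller elements after it = [3] -> 1
  3 (index 1): smaller elements after it = [] -> 0
  17 (index 2): smaller elements after it = [5] -> 1
  5 (index 3): smaller elements after it = [] -> 0
  20 (index 4): smaller elements after it = [18] -> 1
Total inversions = 1 + 0 + 1 + 0 + 1 = 3
Final answer: 3


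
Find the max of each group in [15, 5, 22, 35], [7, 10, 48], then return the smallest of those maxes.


Find max of each group:
  Group 1: [15, 5, 22, 35] -> max = 35
  Group 2: [7, 10, 48] -> max = 48
Maxes: [35, 48]
Minimum of maxes = 35
Final answer: 35


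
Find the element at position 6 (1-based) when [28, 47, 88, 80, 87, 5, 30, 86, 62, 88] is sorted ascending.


Sort ascending: [5, 28, 30, 47, 62, 80, 86, 87, 88, 88]
The 6th element (1-indexed) is at index 5.
Value = 80
Final answer: 80


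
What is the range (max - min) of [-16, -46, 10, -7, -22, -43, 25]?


Maximum value: 25
Minimum value: -46
Range = 25 - (-46) = 71
Final answer: 71


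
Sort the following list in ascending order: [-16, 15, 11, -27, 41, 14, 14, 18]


Original list: [-16, 15, 11, -27, 41, 14, 14, 18]
Repeatedly take the smallest remaining element:
  Remaining [-16, 15, 11, -27, 41, 14, 14, 18] -> smallest is -27
  Remaining [-16, 15, 11, 41, 14, 14, 18] -> smallest is -16
  Remaining [15, 11, 41, 14, 14, 18] -> smallest is 11
  Remaining [15, 41, 14, 14, 18] -> smallest is 14
  Remaining [15, 41, 14, 18] -> smallest is 14
  Remaining [15, 41, 18] -> smallest is 15
  Remaining [41, 18] -> smallest is 18
  Remaining [41] -> smallest is 41
Collecting the picks in order gives the sorted list.
Final answer: [-27, -16, 11, 14, 14, 15, 18, 41]


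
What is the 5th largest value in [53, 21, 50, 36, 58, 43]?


Sort descending: [58, 53, 50, 43, 36, 21]
The 5th element (1-indexed) is at index 4.
Value = 36
Final answer: 36


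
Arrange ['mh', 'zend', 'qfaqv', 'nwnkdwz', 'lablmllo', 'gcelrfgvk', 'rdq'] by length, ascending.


Compute lengths:
  'mh' has length 2
  'zend' has length 4
  'qfaqv' has length 5
  'nwnkdwz' has length 7
  'lablmllo' has length 8
  'gcelrfgvk' has length 9
  'rdq' has length 3
Lengths in increasing order: 2 < 3 < 4 < 5 < 7 < 8 < 9
Listing the words in that order gives the answer.
Final answer: ['mh', 'rdq', 'zend', 'qfaqv', 'nwnkdwz', 'lablmllo', 'gcelrfgvk']


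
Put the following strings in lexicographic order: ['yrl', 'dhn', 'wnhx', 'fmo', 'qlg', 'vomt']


Compare strings character by character (the first differing letter decides):
  'dhn' < 'fmo' since 'd' < 'f' at position 1
  'fmo' < 'qlg' since 'f' < 'q' at position 1
  'qlg' < 'vomt' since 'q' < 'v' at position 1
  'vomt' < 'wnhx' since 'v' < 'w' at position 1
  'wnhx' < 'yrl' since 'w' < 'y' at position 1
Chaining these comparisons gives the alphabetical order.
Final answer: ['dhn', 'fmo', 'qlg', 'vomt', 'wnhx', 'yrl']


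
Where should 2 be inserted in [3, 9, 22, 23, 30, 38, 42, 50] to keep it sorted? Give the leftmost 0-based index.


List is sorted: [3, 9, 22, 23, 30, 38, 42, 50]
We need the leftmost position where 2 can be inserted, i.e. the first index whose element is >= 2 (or the end of the list if none is).
Binary search with low=0, high=8 (0-based indices):
  low=0, high=8, mid=4: a[4]=30 >= 2, so high = 4
  low=0, high=4, mid=2: a[2]=22 >= 2, so high = 2
  low=0, high=2, mid=1: a[1]=9 >= 2, so high = 1
  low=0, high=1, mid=0: a[0]=3 >= 2, so high = 0
Now low = high = 0, so the insertion index is 0.
Final answer: 0


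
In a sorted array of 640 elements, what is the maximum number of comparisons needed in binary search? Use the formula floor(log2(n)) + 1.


Binary search halves the search space each step.
Maximum comparisons = floor(log2(640)) + 1
log2(640) = 9.3219
floor(log2(640)) = 9, so 9 + 1 = 10
Final answer: 10


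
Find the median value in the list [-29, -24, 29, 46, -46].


First, sort the list: [-46, -29, -24, 29, 46]
The list has 5 elements (odd count).
The middle index is 2 (0-based), and the element there is -24.
Final answer: -24


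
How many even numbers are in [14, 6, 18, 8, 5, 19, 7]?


Check each element:
  14 is even
  6 is even
  18 is even
  8 is even
  5 is odd
  19 is odd
  7 is odd
Evens: [14, 6, 18, 8]
Count of evens = 4
Final answer: 4


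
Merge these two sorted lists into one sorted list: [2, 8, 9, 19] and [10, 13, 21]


List A: [2, 8, 9, 19]
List B: [10, 13, 21]
Repeatedly compare the front elements and take the smaller:
  2 vs 10 -> take 2
  8 vs 10 -> take 8
  9 vs 10 -> take 9
  19 vs 10 -> take 10
  19 vs 13 -> take 13
  19 vs 21 -> take 19
  A is exhausted; append the rest of B: [21]
Final answer: [2, 8, 9, 10, 13, 19, 21]
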